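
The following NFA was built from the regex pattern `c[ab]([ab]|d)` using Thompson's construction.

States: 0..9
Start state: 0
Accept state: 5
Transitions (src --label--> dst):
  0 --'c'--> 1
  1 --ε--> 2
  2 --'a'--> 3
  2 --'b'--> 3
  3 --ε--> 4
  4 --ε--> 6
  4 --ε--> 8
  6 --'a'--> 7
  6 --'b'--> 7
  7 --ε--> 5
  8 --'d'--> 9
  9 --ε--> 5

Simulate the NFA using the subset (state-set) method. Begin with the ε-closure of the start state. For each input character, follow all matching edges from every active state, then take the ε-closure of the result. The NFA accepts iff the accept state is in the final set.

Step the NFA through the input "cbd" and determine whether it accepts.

start: ε-closure({0}) = {0}
'c' @ 1: {1,2}
'b' @ 2: {3,4,6,8}
'd' @ 3: {5,9}  ✓accept
final: {5,9}; accept 5 in set

Answer: ACCEPT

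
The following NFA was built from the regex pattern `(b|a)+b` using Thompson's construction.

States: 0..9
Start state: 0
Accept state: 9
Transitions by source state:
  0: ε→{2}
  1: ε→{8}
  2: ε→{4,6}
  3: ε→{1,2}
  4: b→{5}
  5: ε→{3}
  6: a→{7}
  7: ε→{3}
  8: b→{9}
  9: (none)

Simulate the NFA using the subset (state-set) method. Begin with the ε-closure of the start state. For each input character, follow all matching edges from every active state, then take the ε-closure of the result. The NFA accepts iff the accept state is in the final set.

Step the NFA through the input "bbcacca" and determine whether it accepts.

initial (ε-close {0}): {0,2,4,6}
'b' @ 1: {1,2,3,4,5,6,8}
'b' @ 2: {1,2,3,4,5,6,8,9}  (accept∈set)
'c' @ 3: {}  — dead — no transitions
rest 'acca' ignored (set empty)
final: {}; accept 9 not in set

Answer: REJECT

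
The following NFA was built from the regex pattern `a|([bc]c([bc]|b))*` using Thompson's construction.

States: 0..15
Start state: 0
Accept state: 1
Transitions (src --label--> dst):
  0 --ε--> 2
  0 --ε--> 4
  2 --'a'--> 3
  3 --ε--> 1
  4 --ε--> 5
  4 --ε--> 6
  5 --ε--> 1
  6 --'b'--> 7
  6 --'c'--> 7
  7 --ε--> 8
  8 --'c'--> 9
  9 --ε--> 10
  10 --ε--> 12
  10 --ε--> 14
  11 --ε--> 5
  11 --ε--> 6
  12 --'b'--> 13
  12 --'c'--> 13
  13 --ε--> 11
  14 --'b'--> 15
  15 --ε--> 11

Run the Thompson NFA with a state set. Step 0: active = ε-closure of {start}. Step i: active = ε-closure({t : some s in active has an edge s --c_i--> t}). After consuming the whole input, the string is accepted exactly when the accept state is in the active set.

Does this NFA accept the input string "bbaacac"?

Answer: REJECT

Steps:
S₀ = ε-closure({0}) = {0,1,2,4,5,6}
'b' @ 1: {7,8}
'b' @ 2: {}  — dead — no transitions
rest 'aacac' ignored (set empty)
end set {} — state 1 not in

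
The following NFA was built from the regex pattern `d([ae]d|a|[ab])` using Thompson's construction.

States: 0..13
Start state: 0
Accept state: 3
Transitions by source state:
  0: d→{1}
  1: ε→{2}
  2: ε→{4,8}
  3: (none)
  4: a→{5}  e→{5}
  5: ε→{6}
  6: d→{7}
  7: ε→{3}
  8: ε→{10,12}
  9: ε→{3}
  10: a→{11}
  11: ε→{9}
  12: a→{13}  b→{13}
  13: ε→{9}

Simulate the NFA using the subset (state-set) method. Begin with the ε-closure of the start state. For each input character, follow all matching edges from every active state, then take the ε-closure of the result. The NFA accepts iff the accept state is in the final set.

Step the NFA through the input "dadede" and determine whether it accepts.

Answer: REJECT

Derivation:
start: ε-closure({0}) = {0}
'd' @ 1: {1,2,4,8,10,12}
'a' @ 2: {3,5,6,9,11,13}  (accept∈set)
'd' @ 3: {3,7}  (accept∈set)
'e' @ 4: {}  — dead — no transitions
rest 'de' ignored (set empty)
final: {}; accept 3 not in set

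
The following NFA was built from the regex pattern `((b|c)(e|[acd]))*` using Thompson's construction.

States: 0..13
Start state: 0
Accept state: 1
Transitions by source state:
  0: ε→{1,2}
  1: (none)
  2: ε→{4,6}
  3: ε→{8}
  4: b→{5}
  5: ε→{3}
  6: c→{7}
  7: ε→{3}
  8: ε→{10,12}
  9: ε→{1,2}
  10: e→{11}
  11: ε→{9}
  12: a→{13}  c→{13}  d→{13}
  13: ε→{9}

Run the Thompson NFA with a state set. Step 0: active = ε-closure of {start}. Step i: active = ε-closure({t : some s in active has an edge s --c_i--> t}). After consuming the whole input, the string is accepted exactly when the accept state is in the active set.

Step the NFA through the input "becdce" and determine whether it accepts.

Answer: ACCEPT

Derivation:
S₀ = ε-closure({0}) = {0,1,2,4,6}
'b' @ 1: {3,5,8,10,12}
'e' @ 2: {1,2,4,6,9,11}  (accept∈set)
'c' @ 3: {3,7,8,10,12}
'd' @ 4: {1,2,4,6,9,13}  (accept∈set)
'c' @ 5: {3,7,8,10,12}
'e' @ 6: {1,2,4,6,9,11}  (accept∈set)
final: {1,2,4,6,9,11}; accept 1 in set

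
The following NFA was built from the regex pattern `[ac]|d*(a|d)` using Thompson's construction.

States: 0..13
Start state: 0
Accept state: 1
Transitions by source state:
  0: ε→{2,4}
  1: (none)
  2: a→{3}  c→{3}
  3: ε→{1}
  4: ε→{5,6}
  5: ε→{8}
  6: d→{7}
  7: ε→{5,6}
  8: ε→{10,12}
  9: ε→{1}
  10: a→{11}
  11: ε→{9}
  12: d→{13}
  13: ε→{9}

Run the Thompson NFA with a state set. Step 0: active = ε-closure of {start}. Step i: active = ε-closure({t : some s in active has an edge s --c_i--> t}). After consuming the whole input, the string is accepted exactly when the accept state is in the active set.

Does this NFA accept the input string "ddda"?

S₀ = ε-closure({0}) = {0,2,4,5,6,8,10,12}
'd' @ 1: {1,5,6,7,8,9,10,12,13}  (accept∈set)
'd' @ 2: {1,5,6,7,8,9,10,12,13}  (accept∈set)
'd' @ 3: {1,5,6,7,8,9,10,12,13}  (accept∈set)
'a' @ 4: {1,9,11}  (accept∈set)
final: {1,9,11}; accept 1 in set

Answer: ACCEPT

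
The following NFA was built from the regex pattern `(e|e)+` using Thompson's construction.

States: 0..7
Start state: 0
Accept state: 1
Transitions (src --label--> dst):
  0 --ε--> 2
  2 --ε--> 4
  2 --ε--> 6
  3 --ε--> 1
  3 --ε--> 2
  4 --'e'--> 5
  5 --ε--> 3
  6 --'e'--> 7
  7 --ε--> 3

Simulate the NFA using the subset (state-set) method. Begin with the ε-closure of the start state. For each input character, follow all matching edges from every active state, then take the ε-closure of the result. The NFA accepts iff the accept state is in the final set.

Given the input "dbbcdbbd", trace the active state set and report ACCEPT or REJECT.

Answer: REJECT

Derivation:
initial (ε-close {0}): {0,2,4,6}
'd' @ 1: {}  — dead — no transitions
rest 'bbcdbbd' ignored (set empty)
end set {} — state 1 not in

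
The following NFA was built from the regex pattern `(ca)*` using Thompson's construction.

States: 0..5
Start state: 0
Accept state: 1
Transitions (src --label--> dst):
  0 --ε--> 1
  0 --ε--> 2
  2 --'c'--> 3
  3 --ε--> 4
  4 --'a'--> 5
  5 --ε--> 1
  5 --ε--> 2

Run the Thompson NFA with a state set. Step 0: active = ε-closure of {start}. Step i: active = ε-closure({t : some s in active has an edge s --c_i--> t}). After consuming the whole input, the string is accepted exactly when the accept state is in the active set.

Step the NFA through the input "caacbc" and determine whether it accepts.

Answer: REJECT

Derivation:
S₀ = ε-closure({0}) = {0,1,2}
'c' @ 1: {3,4}
'a' @ 2: {1,2,5}  (accept∈set)
'a' @ 3: {}  — dead — no transitions
rest 'cbc' ignored (set empty)
after full input: {}  (accept=1 not in)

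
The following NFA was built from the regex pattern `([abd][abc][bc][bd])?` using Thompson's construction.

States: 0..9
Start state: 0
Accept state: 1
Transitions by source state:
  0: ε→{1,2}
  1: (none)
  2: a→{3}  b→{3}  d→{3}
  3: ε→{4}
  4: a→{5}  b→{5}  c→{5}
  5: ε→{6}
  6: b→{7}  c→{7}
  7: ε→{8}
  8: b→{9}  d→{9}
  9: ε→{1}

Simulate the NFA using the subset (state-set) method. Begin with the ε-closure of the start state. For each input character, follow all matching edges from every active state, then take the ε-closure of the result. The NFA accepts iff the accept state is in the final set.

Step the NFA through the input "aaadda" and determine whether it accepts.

Answer: REJECT

Steps:
initial (ε-close {0}): {0,1,2}
'a' @ 1: {3,4}
'a' @ 2: {5,6}
'a' @ 3: {}  — state set empty
rest 'dda' ignored (set empty)
after full input: {}  (accept=1 not in)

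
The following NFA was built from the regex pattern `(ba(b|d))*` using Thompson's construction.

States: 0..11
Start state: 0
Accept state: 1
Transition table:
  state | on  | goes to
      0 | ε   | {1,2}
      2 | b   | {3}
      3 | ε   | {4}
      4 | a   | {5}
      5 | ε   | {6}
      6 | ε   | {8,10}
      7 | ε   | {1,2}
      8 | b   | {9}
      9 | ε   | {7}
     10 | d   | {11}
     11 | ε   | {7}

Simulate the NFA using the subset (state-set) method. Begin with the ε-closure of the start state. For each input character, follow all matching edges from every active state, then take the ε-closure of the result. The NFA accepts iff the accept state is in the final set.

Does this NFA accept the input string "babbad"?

Answer: ACCEPT

Trace:
start: ε-closure({0}) = {0,1,2}
'b' @ 1: {3,4}
'a' @ 2: {5,6,8,10}
'b' @ 3: {1,2,7,9}  [accepting]
'b' @ 4: {3,4}
'a' @ 5: {5,6,8,10}
'd' @ 6: {1,2,7,11}  [accepting]
final: {1,2,7,11}; accept 1 in set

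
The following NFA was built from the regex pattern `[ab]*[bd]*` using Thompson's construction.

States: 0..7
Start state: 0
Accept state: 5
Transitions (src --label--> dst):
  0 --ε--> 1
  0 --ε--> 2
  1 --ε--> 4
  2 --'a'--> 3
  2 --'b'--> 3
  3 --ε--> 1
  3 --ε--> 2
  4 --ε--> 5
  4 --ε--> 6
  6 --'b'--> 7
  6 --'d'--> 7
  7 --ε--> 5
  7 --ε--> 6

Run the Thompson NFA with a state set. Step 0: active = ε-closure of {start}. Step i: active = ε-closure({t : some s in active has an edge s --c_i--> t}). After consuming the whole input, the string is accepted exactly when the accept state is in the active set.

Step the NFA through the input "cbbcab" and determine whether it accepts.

start: ε-closure({0}) = {0,1,2,4,5,6}
'c' @ 1: {}  — dead — no transitions
rest 'bbcab' ignored (set empty)
after full input: {}  (accept=5 not in)

Answer: REJECT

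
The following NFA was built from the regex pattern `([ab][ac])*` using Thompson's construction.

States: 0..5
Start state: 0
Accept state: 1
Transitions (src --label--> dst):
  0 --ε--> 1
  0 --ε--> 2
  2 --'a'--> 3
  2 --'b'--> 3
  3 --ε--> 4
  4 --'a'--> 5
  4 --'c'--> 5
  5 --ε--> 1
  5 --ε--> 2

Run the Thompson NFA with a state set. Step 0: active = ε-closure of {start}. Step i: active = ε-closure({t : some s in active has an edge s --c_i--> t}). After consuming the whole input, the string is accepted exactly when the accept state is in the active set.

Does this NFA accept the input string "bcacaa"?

initial (ε-close {0}): {0,1,2}
'b' @ 1: {3,4}
'c' @ 2: {1,2,5}  ✓accept
'a' @ 3: {3,4}
'c' @ 4: {1,2,5}  ✓accept
'a' @ 5: {3,4}
'a' @ 6: {1,2,5}  ✓accept
end set {1,2,5} — state 1 in

Answer: ACCEPT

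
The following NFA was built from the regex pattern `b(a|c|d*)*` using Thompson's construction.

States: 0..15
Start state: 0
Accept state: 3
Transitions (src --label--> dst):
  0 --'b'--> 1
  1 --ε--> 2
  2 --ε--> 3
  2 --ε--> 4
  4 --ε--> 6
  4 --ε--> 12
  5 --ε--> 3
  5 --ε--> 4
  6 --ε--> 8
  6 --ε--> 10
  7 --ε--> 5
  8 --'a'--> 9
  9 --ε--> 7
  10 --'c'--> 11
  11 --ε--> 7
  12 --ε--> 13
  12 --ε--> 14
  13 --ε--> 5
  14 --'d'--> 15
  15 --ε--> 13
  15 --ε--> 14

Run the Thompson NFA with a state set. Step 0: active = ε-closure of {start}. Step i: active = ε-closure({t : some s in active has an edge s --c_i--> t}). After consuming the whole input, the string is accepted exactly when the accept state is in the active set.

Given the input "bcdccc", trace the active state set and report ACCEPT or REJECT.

Answer: ACCEPT

Derivation:
start: ε-closure({0}) = {0}
'b' @ 1: {1,2,3,4,5,6,8,10,12,13,14}  (accept∈set)
'c' @ 2: {3,4,5,6,7,8,10,11,12,13,14}  (accept∈set)
'd' @ 3: {3,4,5,6,8,10,12,13,14,15}  (accept∈set)
'c' @ 4: {3,4,5,6,7,8,10,11,12,13,14}  (accept∈set)
'c' @ 5: {3,4,5,6,7,8,10,11,12,13,14}  (accept∈set)
'c' @ 6: {3,4,5,6,7,8,10,11,12,13,14}  (accept∈set)
after full input: {3,4,5,6,7,8,10,11,12,13,14}  (accept=3 in)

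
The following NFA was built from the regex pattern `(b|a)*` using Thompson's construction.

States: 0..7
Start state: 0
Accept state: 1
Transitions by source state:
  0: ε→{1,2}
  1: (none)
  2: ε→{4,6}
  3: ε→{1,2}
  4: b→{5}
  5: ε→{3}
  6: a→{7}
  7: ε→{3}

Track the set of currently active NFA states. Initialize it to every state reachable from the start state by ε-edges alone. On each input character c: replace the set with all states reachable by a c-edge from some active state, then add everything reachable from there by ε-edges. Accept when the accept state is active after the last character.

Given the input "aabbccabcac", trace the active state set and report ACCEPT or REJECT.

S₀ = ε-closure({0}) = {0,1,2,4,6}
'a' @ 1: {1,2,3,4,6,7}  ✓accept
'a' @ 2: {1,2,3,4,6,7}  ✓accept
'b' @ 3: {1,2,3,4,5,6}  ✓accept
'b' @ 4: {1,2,3,4,5,6}  ✓accept
'c' @ 5: {}  — dead — no transitions
rest 'cabcac' ignored (set empty)
end set {} — state 1 not in

Answer: REJECT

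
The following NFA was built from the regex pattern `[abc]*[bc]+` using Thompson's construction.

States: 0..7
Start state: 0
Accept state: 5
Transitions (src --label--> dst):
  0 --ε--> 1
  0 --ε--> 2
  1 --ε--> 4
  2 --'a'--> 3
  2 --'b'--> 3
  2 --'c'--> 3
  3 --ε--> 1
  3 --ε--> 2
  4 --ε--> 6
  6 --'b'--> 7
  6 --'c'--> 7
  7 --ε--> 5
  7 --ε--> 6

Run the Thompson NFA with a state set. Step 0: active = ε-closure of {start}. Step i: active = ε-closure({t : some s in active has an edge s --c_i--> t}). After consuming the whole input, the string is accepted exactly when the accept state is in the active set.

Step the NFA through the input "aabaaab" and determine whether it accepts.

initial (ε-close {0}): {0,1,2,4,6}
'a' @ 1: {1,2,3,4,6}
'a' @ 2: {1,2,3,4,6}
'b' @ 3: {1,2,3,4,5,6,7}  [accepting]
'a' @ 4: {1,2,3,4,6}
'a' @ 5: {1,2,3,4,6}
'a' @ 6: {1,2,3,4,6}
'b' @ 7: {1,2,3,4,5,6,7}  [accepting]
after full input: {1,2,3,4,5,6,7}  (accept=5 in)

Answer: ACCEPT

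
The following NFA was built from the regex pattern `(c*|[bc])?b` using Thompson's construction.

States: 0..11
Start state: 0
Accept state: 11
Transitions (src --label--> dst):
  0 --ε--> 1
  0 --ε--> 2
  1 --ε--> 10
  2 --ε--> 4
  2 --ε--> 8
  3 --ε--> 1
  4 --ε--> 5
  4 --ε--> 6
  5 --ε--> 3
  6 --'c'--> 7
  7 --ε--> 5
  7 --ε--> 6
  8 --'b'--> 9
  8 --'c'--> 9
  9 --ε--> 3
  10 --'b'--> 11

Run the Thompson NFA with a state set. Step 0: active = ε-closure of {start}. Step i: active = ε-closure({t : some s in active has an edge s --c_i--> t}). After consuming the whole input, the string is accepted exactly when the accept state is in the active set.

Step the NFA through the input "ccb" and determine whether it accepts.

Answer: ACCEPT

Derivation:
initial (ε-close {0}): {0,1,2,3,4,5,6,8,10}
'c' @ 1: {1,3,5,6,7,9,10}
'c' @ 2: {1,3,5,6,7,10}
'b' @ 3: {11}  (accept∈set)
final: {11}; accept 11 in set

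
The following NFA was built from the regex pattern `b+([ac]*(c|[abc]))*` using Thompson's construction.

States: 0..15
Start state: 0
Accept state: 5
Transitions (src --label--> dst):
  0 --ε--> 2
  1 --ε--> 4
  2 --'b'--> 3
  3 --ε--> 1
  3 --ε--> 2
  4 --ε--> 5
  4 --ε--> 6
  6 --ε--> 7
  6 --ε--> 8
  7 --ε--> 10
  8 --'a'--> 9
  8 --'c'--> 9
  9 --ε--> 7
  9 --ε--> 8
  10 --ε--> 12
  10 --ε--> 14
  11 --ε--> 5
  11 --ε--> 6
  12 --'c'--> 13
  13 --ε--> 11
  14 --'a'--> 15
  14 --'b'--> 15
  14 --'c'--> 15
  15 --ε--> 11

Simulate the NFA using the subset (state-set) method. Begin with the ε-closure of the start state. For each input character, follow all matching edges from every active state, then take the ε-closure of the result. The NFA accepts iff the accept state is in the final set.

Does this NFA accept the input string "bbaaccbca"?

Answer: ACCEPT

Trace:
initial (ε-close {0}): {0,2}
'b' @ 1: {1,2,3,4,5,6,7,8,10,12,14}  (accept∈set)
'b' @ 2: {1,2,3,4,5,6,7,8,10,11,12,14,15}  (accept∈set)
'a' @ 3: {5,6,7,8,9,10,11,12,14,15}  (accept∈set)
'a' @ 4: {5,6,7,8,9,10,11,12,14,15}  (accept∈set)
'c' @ 5: {5,6,7,8,9,10,11,12,13,14,15}  (accept∈set)
'c' @ 6: {5,6,7,8,9,10,11,12,13,14,15}  (accept∈set)
'b' @ 7: {5,6,7,8,10,11,12,14,15}  (accept∈set)
'c' @ 8: {5,6,7,8,9,10,11,12,13,14,15}  (accept∈set)
'a' @ 9: {5,6,7,8,9,10,11,12,14,15}  (accept∈set)
after full input: {5,6,7,8,9,10,11,12,14,15}  (accept=5 in)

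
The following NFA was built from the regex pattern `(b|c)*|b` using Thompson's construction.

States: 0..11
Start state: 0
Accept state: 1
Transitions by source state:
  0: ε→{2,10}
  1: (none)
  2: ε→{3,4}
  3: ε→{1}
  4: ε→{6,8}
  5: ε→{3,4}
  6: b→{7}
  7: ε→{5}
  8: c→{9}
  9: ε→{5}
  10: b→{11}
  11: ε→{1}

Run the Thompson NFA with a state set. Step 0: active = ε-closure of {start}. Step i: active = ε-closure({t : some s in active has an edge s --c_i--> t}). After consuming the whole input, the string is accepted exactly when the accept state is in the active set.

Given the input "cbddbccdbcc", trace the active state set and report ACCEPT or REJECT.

Answer: REJECT

Derivation:
initial (ε-close {0}): {0,1,2,3,4,6,8,10}
'c' @ 1: {1,3,4,5,6,8,9}  [accepting]
'b' @ 2: {1,3,4,5,6,7,8}  [accepting]
'd' @ 3: {}  — dead — no transitions
rest 'dbccdbcc' ignored (set empty)
after full input: {}  (accept=1 not in)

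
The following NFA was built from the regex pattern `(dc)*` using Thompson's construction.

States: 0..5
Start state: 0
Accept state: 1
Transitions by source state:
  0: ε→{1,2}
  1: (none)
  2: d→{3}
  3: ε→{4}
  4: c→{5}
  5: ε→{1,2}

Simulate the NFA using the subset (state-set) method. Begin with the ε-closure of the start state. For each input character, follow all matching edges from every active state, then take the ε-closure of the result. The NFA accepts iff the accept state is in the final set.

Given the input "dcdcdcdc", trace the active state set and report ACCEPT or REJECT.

initial (ε-close {0}): {0,1,2}
'd' @ 1: {3,4}
'c' @ 2: {1,2,5}  (accept∈set)
'd' @ 3: {3,4}
'c' @ 4: {1,2,5}  (accept∈set)
'd' @ 5: {3,4}
'c' @ 6: {1,2,5}  (accept∈set)
'd' @ 7: {3,4}
'c' @ 8: {1,2,5}  (accept∈set)
final: {1,2,5}; accept 1 in set

Answer: ACCEPT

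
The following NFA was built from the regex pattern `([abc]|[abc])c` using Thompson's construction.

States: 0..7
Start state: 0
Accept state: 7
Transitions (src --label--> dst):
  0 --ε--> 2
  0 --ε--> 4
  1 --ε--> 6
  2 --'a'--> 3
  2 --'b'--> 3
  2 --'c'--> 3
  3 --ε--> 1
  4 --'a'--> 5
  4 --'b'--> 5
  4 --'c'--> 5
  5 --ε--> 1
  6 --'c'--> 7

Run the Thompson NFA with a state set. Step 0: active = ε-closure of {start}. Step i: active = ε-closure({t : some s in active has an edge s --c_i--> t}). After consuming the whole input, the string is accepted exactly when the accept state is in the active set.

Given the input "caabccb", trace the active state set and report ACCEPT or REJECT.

Answer: REJECT

Steps:
S₀ = ε-closure({0}) = {0,2,4}
'c' @ 1: {1,3,5,6}
'a' @ 2: {}  — no active states
rest 'abccb' ignored (set empty)
end set {} — state 7 not in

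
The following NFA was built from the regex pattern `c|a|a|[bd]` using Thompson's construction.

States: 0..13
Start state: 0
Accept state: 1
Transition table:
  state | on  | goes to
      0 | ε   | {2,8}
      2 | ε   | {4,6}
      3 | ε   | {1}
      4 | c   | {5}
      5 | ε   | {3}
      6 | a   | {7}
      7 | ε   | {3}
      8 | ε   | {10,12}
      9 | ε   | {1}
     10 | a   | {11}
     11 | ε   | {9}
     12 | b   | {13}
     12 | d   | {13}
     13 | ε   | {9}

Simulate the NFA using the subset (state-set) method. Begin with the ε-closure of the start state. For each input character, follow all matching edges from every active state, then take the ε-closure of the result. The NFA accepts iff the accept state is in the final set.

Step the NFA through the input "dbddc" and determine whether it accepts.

Answer: REJECT

Derivation:
start: ε-closure({0}) = {0,2,4,6,8,10,12}
'd' @ 1: {1,9,13}  (accept∈set)
'b' @ 2: {}  — dead — no transitions
rest 'ddc' ignored (set empty)
after full input: {}  (accept=1 not in)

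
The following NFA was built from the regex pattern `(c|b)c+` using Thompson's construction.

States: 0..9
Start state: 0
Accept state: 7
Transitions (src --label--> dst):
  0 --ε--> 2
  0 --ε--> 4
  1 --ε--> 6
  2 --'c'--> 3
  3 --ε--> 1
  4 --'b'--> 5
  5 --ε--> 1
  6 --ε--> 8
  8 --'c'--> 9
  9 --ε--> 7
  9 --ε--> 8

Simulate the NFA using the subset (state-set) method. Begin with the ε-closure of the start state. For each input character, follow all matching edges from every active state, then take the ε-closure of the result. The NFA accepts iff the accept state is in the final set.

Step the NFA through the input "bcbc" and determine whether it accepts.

Answer: REJECT

Steps:
start: ε-closure({0}) = {0,2,4}
'b' @ 1: {1,5,6,8}
'c' @ 2: {7,8,9}  [accepting]
'b' @ 3: {}  — dead — no transitions
rest 'c' ignored (set empty)
final: {}; accept 7 not in set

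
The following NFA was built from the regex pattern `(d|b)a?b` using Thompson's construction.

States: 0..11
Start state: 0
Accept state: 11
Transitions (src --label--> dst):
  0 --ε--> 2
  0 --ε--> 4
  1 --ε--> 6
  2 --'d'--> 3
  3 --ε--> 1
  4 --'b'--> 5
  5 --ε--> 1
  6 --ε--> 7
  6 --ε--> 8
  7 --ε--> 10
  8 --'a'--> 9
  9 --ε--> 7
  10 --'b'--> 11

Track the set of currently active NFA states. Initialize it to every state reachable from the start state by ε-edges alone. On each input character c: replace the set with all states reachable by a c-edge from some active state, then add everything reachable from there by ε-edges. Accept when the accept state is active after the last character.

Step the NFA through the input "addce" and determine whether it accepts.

Answer: REJECT

Steps:
initial (ε-close {0}): {0,2,4}
'a' @ 1: {}  — state set empty
rest 'ddce' ignored (set empty)
final: {}; accept 11 not in set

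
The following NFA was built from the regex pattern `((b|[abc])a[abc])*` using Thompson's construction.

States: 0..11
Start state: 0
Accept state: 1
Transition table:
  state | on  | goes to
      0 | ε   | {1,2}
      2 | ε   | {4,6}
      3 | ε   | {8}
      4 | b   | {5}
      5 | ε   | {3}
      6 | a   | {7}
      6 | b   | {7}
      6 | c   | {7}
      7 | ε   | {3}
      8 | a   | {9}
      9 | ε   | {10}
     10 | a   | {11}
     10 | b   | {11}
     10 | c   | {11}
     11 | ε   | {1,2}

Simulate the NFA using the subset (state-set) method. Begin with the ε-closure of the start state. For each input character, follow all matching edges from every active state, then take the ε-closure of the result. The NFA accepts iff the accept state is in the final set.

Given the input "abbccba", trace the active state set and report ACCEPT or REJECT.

Answer: REJECT

Trace:
start: ε-closure({0}) = {0,1,2,4,6}
'a' @ 1: {3,7,8}
'b' @ 2: {}  — no active states
rest 'bccba' ignored (set empty)
final: {}; accept 1 not in set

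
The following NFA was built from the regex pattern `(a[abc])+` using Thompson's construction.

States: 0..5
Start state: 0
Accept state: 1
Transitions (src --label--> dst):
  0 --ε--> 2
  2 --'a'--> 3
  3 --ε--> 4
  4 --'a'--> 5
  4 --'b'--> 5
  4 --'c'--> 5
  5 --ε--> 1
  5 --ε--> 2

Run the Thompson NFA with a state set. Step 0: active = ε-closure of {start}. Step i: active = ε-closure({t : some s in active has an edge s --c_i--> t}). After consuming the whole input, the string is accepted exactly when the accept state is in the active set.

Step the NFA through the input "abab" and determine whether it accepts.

Answer: ACCEPT

Derivation:
start: ε-closure({0}) = {0,2}
'a' @ 1: {3,4}
'b' @ 2: {1,2,5}  ✓accept
'a' @ 3: {3,4}
'b' @ 4: {1,2,5}  ✓accept
after full input: {1,2,5}  (accept=1 in)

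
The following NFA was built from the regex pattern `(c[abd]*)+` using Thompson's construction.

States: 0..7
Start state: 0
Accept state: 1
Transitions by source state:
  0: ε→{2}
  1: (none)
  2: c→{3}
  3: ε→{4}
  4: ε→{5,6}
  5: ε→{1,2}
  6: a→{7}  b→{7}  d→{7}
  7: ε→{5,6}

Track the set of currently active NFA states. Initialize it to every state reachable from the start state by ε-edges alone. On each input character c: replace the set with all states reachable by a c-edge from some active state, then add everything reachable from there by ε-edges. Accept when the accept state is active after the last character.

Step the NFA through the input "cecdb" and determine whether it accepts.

Answer: REJECT

Trace:
initial (ε-close {0}): {0,2}
'c' @ 1: {1,2,3,4,5,6}  (accept∈set)
'e' @ 2: {}  — state set empty
rest 'cdb' ignored (set empty)
end set {} — state 1 not in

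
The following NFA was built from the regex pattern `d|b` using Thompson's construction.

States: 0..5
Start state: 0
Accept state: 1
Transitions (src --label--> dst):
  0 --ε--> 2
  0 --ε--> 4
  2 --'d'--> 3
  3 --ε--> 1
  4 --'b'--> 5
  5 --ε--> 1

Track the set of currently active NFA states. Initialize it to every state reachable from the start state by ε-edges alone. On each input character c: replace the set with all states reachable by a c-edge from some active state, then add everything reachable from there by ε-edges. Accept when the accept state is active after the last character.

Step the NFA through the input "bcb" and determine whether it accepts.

Answer: REJECT

Trace:
start: ε-closure({0}) = {0,2,4}
'b' @ 1: {1,5}  ✓accept
'c' @ 2: {}  — no active states
rest 'b' ignored (set empty)
end set {} — state 1 not in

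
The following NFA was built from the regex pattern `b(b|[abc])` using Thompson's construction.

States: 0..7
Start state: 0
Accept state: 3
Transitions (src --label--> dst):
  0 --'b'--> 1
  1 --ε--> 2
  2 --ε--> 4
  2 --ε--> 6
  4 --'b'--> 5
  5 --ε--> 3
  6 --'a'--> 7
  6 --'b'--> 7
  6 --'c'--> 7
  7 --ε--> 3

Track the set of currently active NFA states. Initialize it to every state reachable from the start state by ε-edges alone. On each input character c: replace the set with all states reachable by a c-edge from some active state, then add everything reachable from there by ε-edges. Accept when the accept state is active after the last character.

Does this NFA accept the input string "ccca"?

Answer: REJECT

Steps:
S₀ = ε-closure({0}) = {0}
'c' @ 1: {}  — no active states
rest 'cca' ignored (set empty)
final: {}; accept 3 not in set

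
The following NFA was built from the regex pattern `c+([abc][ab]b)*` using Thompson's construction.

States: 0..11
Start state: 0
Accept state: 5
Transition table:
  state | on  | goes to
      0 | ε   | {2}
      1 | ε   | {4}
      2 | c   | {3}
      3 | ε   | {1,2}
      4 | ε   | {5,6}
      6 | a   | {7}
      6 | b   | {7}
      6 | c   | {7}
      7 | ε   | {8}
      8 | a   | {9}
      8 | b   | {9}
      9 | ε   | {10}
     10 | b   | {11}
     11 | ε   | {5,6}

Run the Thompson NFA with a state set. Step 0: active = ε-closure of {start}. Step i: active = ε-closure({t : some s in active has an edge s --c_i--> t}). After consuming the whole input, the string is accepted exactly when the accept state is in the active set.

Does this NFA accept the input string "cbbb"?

Answer: ACCEPT

Derivation:
S₀ = ε-closure({0}) = {0,2}
'c' @ 1: {1,2,3,4,5,6}  [accepting]
'b' @ 2: {7,8}
'b' @ 3: {9,10}
'b' @ 4: {5,6,11}  [accepting]
after full input: {5,6,11}  (accept=5 in)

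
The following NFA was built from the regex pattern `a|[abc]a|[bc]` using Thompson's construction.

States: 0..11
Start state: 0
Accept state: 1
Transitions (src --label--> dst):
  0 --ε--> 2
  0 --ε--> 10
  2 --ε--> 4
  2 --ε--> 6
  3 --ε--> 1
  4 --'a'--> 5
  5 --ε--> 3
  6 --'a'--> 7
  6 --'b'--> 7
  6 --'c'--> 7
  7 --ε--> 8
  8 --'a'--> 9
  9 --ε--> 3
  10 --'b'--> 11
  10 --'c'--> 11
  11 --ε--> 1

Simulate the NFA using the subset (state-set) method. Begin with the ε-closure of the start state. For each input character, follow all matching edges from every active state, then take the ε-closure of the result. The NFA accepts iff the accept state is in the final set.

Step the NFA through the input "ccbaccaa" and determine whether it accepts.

Answer: REJECT

Derivation:
start: ε-closure({0}) = {0,2,4,6,10}
'c' @ 1: {1,7,8,11}  (accept∈set)
'c' @ 2: {}  — state set empty
rest 'baccaa' ignored (set empty)
after full input: {}  (accept=1 not in)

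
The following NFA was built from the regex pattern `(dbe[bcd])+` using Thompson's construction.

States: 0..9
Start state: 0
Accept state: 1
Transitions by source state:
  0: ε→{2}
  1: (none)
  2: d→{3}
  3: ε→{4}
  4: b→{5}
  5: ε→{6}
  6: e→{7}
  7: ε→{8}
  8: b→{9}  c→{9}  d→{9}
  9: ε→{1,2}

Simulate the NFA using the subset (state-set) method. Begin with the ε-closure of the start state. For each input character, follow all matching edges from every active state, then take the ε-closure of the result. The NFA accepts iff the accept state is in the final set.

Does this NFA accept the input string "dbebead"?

Answer: REJECT

Trace:
start: ε-closure({0}) = {0,2}
'd' @ 1: {3,4}
'b' @ 2: {5,6}
'e' @ 3: {7,8}
'b' @ 4: {1,2,9}  (accept∈set)
'e' @ 5: {}  — state set empty
rest 'ad' ignored (set empty)
final: {}; accept 1 not in set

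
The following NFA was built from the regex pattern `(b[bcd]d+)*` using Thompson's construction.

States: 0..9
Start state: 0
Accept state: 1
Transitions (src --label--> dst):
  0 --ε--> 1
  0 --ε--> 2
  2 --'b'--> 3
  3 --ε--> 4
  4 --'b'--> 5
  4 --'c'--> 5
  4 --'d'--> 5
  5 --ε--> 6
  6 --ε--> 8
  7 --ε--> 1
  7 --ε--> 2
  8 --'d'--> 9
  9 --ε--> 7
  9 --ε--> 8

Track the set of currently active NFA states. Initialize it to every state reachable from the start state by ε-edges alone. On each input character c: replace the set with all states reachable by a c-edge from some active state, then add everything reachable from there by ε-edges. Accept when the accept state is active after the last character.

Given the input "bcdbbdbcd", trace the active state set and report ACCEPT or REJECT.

Answer: ACCEPT

Trace:
start: ε-closure({0}) = {0,1,2}
'b' @ 1: {3,4}
'c' @ 2: {5,6,8}
'd' @ 3: {1,2,7,8,9}  [accepting]
'b' @ 4: {3,4}
'b' @ 5: {5,6,8}
'd' @ 6: {1,2,7,8,9}  [accepting]
'b' @ 7: {3,4}
'c' @ 8: {5,6,8}
'd' @ 9: {1,2,7,8,9}  [accepting]
final: {1,2,7,8,9}; accept 1 in set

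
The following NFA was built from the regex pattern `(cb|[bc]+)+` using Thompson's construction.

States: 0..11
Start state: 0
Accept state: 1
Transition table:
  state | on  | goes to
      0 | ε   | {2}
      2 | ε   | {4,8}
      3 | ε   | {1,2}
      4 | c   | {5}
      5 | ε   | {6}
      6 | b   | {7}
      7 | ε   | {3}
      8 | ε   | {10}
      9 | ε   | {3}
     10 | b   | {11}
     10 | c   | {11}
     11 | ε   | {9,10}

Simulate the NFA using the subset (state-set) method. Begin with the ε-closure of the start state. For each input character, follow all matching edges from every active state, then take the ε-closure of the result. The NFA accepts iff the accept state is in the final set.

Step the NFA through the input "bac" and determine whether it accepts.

S₀ = ε-closure({0}) = {0,2,4,8,10}
'b' @ 1: {1,2,3,4,8,9,10,11}  ✓accept
'a' @ 2: {}  — no active states
rest 'c' ignored (set empty)
end set {} — state 1 not in

Answer: REJECT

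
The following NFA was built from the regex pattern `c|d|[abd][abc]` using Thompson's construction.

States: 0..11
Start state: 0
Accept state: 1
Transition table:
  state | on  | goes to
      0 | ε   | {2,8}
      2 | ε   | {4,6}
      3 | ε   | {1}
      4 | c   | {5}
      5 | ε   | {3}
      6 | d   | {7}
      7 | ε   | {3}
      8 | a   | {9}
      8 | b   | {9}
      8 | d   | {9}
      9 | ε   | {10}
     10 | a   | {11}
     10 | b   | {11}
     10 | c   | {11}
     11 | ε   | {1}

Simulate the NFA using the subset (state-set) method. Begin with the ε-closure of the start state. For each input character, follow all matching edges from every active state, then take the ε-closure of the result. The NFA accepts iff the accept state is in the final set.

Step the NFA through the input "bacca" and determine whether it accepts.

Answer: REJECT

Derivation:
start: ε-closure({0}) = {0,2,4,6,8}
'b' @ 1: {9,10}
'a' @ 2: {1,11}  ✓accept
'c' @ 3: {}  — state set empty
rest 'ca' ignored (set empty)
after full input: {}  (accept=1 not in)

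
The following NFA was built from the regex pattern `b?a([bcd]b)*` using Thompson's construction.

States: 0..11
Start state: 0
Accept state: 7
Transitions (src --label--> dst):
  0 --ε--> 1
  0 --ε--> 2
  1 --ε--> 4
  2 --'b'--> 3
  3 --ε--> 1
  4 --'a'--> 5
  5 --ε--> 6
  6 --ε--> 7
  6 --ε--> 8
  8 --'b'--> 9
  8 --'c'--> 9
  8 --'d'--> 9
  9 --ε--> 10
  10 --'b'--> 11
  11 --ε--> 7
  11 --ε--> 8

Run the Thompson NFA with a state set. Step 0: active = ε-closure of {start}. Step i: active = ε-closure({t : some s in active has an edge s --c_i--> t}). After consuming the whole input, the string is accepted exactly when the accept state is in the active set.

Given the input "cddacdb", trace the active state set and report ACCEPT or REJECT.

Answer: REJECT

Trace:
initial (ε-close {0}): {0,1,2,4}
'c' @ 1: {}  — state set empty
rest 'ddacdb' ignored (set empty)
after full input: {}  (accept=7 not in)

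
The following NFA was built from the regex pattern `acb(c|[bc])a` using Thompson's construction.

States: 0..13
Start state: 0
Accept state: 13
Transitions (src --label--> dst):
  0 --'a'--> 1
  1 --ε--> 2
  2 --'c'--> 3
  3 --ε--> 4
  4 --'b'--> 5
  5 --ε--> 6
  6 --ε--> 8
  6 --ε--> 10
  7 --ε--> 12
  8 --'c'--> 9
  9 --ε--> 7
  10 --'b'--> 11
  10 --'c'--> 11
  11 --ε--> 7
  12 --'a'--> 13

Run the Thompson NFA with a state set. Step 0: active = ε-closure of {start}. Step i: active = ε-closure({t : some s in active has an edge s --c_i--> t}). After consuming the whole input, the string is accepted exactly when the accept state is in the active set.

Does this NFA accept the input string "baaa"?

S₀ = ε-closure({0}) = {0}
'b' @ 1: {}  — dead — no transitions
rest 'aaa' ignored (set empty)
final: {}; accept 13 not in set

Answer: REJECT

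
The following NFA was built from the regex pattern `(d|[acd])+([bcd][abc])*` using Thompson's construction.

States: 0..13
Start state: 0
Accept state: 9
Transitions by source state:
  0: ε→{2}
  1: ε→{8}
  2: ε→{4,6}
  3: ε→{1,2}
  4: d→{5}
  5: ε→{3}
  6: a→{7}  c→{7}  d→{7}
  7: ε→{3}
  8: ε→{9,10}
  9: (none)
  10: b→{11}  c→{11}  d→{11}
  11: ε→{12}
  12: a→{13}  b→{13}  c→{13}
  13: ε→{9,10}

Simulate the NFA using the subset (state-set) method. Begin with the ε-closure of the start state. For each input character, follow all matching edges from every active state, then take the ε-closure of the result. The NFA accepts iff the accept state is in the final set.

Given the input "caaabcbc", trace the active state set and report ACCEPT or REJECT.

S₀ = ε-closure({0}) = {0,2,4,6}
'c' @ 1: {1,2,3,4,6,7,8,9,10}  [accepting]
'a' @ 2: {1,2,3,4,6,7,8,9,10}  [accepting]
'a' @ 3: {1,2,3,4,6,7,8,9,10}  [accepting]
'a' @ 4: {1,2,3,4,6,7,8,9,10}  [accepting]
'b' @ 5: {11,12}
'c' @ 6: {9,10,13}  [accepting]
'b' @ 7: {11,12}
'c' @ 8: {9,10,13}  [accepting]
end set {9,10,13} — state 9 in

Answer: ACCEPT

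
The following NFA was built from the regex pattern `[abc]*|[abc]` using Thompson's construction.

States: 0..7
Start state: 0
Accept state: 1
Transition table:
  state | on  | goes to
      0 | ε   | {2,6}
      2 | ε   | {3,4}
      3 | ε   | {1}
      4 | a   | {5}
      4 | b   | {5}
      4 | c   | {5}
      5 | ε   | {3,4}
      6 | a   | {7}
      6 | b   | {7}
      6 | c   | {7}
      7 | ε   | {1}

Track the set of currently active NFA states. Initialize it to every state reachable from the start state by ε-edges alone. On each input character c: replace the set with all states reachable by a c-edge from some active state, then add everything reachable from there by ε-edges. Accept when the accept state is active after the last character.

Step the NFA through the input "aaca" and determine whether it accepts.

Answer: ACCEPT

Steps:
start: ε-closure({0}) = {0,1,2,3,4,6}
'a' @ 1: {1,3,4,5,7}  (accept∈set)
'a' @ 2: {1,3,4,5}  (accept∈set)
'c' @ 3: {1,3,4,5}  (accept∈set)
'a' @ 4: {1,3,4,5}  (accept∈set)
after full input: {1,3,4,5}  (accept=1 in)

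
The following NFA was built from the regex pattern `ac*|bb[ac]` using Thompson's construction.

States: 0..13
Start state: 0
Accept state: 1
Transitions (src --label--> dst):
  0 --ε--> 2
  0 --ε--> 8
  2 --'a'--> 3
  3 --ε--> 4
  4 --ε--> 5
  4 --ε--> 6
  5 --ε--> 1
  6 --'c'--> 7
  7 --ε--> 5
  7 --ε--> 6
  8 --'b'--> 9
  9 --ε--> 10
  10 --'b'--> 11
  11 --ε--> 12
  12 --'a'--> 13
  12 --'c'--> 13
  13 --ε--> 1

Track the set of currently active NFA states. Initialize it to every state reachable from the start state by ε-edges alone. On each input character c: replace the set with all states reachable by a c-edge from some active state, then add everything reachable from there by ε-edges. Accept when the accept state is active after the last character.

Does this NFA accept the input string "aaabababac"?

initial (ε-close {0}): {0,2,8}
'a' @ 1: {1,3,4,5,6}  ✓accept
'a' @ 2: {}  — state set empty
rest 'abababac' ignored (set empty)
end set {} — state 1 not in

Answer: REJECT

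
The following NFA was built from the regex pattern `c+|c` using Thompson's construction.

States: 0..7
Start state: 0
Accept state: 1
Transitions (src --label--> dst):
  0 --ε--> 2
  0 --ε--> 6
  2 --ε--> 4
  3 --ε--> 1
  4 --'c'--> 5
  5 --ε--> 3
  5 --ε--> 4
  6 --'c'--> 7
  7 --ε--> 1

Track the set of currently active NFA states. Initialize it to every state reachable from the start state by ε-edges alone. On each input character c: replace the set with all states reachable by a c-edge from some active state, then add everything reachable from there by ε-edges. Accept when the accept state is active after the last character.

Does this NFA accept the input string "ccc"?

initial (ε-close {0}): {0,2,4,6}
'c' @ 1: {1,3,4,5,7}  (accept∈set)
'c' @ 2: {1,3,4,5}  (accept∈set)
'c' @ 3: {1,3,4,5}  (accept∈set)
final: {1,3,4,5}; accept 1 in set

Answer: ACCEPT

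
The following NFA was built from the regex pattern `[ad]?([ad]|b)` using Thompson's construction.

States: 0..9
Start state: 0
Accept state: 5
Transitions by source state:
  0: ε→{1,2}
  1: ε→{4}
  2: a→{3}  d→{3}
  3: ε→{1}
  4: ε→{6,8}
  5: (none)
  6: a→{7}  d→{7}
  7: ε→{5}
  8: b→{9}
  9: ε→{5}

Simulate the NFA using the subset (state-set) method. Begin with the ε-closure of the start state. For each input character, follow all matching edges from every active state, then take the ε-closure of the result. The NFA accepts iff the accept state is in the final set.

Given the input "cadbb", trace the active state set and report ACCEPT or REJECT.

Answer: REJECT

Steps:
S₀ = ε-closure({0}) = {0,1,2,4,6,8}
'c' @ 1: {}  — dead — no transitions
rest 'adbb' ignored (set empty)
final: {}; accept 5 not in set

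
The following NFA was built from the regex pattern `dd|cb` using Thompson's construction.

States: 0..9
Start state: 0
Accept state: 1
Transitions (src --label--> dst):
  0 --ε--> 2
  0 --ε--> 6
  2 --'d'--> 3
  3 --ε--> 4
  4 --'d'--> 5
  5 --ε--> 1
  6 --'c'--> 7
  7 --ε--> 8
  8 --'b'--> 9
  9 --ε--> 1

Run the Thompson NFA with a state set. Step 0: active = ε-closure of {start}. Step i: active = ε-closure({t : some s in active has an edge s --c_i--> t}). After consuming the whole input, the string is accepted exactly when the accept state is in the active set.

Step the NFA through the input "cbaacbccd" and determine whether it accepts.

start: ε-closure({0}) = {0,2,6}
'c' @ 1: {7,8}
'b' @ 2: {1,9}  (accept∈set)
'a' @ 3: {}  — state set empty
rest 'acbccd' ignored (set empty)
end set {} — state 1 not in

Answer: REJECT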